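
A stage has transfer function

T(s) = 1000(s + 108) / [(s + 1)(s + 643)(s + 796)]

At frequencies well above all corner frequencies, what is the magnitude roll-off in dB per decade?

-40 dB/decade

Each pole contributes −20 dB/decade at high frequency; each zero contributes +20 dB/decade.
Net: 1 zero(s) − 3 pole(s) → -40 dB/decade.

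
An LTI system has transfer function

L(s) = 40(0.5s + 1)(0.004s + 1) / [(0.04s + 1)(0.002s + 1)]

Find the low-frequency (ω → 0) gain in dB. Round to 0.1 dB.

L(0) = 40 · 1 / 1 = 40
20 log₁₀(40) ≈ 32.04 dB

32.0 dB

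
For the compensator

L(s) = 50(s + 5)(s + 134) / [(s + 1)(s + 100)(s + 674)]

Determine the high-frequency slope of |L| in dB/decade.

Each pole contributes −20 dB/decade at high frequency; each zero contributes +20 dB/decade.
Net: 2 zero(s) − 3 pole(s) → -20 dB/decade.

-20 dB/decade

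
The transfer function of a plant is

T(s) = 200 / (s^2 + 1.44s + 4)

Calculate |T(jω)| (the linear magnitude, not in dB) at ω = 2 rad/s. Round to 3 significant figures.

69.4

At s = jω = j2:
quadratic: (j2)² + 1.44·j2 + 4 = 0 + j2.88 → |·| ≈ 2.88, ∠ ≈ 90.00°
|T| = 200 / 2.88 ≈ 69.444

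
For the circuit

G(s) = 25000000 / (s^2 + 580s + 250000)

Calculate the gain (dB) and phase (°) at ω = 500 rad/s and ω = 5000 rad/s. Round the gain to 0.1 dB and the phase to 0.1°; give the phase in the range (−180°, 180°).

At s = jω = j500:
quadratic: (j500)² + 580·j500 + 250000 = 0 + j290000 → |·| ≈ 2.9e+05, ∠ ≈ 90.00°
|G| = 25000000 / 2.9e+05 ≈ 86.207
Gain = 20 log₁₀(86.207) ≈ 38.71 dB
∠G = 0.00° − 90.00° = -90.00°

At s = jω = j5000:
quadratic: (j5000)² + 580·j5000 + 250000 = -24750000 + j2900000 → |·| ≈ 2.4919e+07, ∠ ≈ 173.32°
|G| = 25000000 / 2.4919e+07 ≈ 1.0033
Gain = 20 log₁₀(1.0033) ≈ 0.03 dB
∠G = 0.00° − 173.32° = -173.32°

ω = 500: 38.7 dB, -90.0°; ω = 5000: 0.0 dB, -173.3°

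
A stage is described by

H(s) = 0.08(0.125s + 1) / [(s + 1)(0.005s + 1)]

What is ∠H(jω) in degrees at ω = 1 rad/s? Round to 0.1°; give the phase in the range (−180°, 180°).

At ω = 1 rad/s:
zero (1 + j1·0.125) = 1 + j0.125 → |·| ≈ 1.0078, ∠ ≈ 7.13°
pole (1 + j1·1) = 1 + j1 → |·| ≈ 1.4142, ∠ ≈ 45.00°
pole (1 + j1·0.005) = 1 + j0.005 → |·| ≈ 1, ∠ ≈ 0.29°
∠H = (7.13°) − (45.00° + 0.29°) = -38.16°

-38.2°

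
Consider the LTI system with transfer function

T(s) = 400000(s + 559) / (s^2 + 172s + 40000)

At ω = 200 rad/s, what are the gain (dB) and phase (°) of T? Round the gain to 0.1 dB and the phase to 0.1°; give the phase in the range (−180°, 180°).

At s = jω = j200:
zero (s+559): 559 + j200 → |·| = √(559²+200²) = √352481 ≈ 593.7, ∠ = arctan(200/559) ≈ 19.69°
quadratic: (j200)² + 172·j200 + 40000 = 0 + j34400 → |·| ≈ 34400, ∠ ≈ 90.00°
|T| = 400000 · 593.7 / 34400 ≈ 6903.5
Gain = 20 log₁₀(6903.5) ≈ 76.78 dB
∠T = 19.69° − 90.00° = -70.31°

76.8 dB, -70.3°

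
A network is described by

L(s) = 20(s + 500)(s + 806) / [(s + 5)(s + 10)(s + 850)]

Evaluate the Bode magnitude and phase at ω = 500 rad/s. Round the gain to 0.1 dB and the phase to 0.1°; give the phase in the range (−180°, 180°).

-25.3 dB, -131.9°

At s = jω = j500:
zero (s+500): 500 + j500 → |·| = √(500²+500²) = √500000 ≈ 707.11, ∠ = arctan(500/500) ≈ 45.00°
zero (s+806): 806 + j500 → |·| = √(806²+500²) = √899636 ≈ 948.49, ∠ = arctan(500/806) ≈ 31.81°
pole (s+5): 5 + j500 → |·| = √(5²+500²) = √250025 ≈ 500.02, ∠ = arctan(500/5) ≈ 89.43°
pole (s+10): 10 + j500 → |·| = √(10²+500²) = √250100 ≈ 500.1, ∠ = arctan(500/10) ≈ 88.85°
pole (s+850): 850 + j500 → |·| = √(850²+500²) = √972500 ≈ 986.15, ∠ = arctan(500/850) ≈ 30.47°
|L| = 20 · 6.7069e+05 / 2.466e+08 ≈ 0.054395
Gain = 20 log₁₀(0.054395) ≈ -25.29 dB
∠L = 76.81° − 208.75° = -131.94°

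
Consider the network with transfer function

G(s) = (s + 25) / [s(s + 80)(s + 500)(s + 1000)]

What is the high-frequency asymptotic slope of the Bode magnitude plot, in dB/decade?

Each pole contributes −20 dB/decade at high frequency; each zero contributes +20 dB/decade.
Net: 1 zero(s) − 4 pole(s) → -60 dB/decade.

-60 dB/decade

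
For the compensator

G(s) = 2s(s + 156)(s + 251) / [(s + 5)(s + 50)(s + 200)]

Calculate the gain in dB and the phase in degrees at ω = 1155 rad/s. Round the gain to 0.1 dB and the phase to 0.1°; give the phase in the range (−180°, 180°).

At s = jω = j1155:
zero (s+156): 156 + j1155 → |·| = √(156²+1155²) = √1358361 ≈ 1165.5, ∠ = arctan(1155/156) ≈ 82.31°
zero (s+251): 251 + j1155 → |·| = √(251²+1155²) = √1397026 ≈ 1182, ∠ = arctan(1155/251) ≈ 77.74°
zero at origin: s = j1155 → |·| = 1155, ∠ = 90.00°
pole (s+5): 5 + j1155 → |·| = √(5²+1155²) = √1334050 ≈ 1155, ∠ = arctan(1155/5) ≈ 89.75°
pole (s+50): 50 + j1155 → |·| = √(50²+1155²) = √1336525 ≈ 1156.1, ∠ = arctan(1155/50) ≈ 87.52°
pole (s+200): 200 + j1155 → |·| = √(200²+1155²) = √1374025 ≈ 1172.2, ∠ = arctan(1155/200) ≈ 80.18°
|G| = 2 · 1.5912e+09 / 1.5652e+09 ≈ 2.0332
Gain = 20 log₁₀(2.0332) ≈ 6.16 dB
∠G = 250.05° − 257.45° = -7.40°

6.2 dB, -7.4°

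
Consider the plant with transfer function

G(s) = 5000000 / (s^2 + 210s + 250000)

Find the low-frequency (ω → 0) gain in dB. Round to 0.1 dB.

26.0 dB

G(0) = 5000000 / 250000 = 20
20 log₁₀(20) ≈ 26.02 dB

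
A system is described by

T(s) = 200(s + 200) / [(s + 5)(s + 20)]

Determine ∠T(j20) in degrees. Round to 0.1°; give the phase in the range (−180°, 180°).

-115.3°

At s = jω = j20:
zero (s+200): 200 + j20 → |·| = √(200²+20²) = √40400 ≈ 201, ∠ = arctan(20/200) ≈ 5.71°
pole (s+5): 5 + j20 → |·| = √(5²+20²) = √425 ≈ 20.616, ∠ = arctan(20/5) ≈ 75.96°
pole (s+20): 20 + j20 → |·| = √(20²+20²) = √800 ≈ 28.284, ∠ = arctan(20/20) ≈ 45.00°
∠T = 5.71° − 120.96° = -115.25°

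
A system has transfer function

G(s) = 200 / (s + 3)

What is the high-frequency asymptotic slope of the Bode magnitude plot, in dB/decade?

-20 dB/decade

Each pole contributes −20 dB/decade at high frequency; each zero contributes +20 dB/decade.
Net: 0 zero(s) − 1 pole(s) → -20 dB/decade.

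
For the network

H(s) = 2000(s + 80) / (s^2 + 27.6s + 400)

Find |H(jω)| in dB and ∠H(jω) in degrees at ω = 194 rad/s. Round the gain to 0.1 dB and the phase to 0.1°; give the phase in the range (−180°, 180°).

21.0 dB, -104.2°

At s = jω = j194:
zero (s+80): 80 + j194 → |·| = √(80²+194²) = √44036 ≈ 209.85, ∠ = arctan(194/80) ≈ 67.59°
quadratic: (j194)² + 27.6·j194 + 400 = -37236 + j5354.4 → |·| ≈ 37619, ∠ ≈ 171.82°
|H| = 2000 · 209.85 / 37619 ≈ 11.157
Gain = 20 log₁₀(11.157) ≈ 20.95 dB
∠H = 67.59° − 171.82° = -104.23°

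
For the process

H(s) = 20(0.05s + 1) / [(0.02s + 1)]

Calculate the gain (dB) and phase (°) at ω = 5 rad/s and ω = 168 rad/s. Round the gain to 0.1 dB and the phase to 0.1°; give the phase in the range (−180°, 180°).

At ω = 5 rad/s:
zero (1 + j5·0.05) = 1 + j0.25 → |·| ≈ 1.0308, ∠ ≈ 14.04°
pole (1 + j5·0.02) = 1 + j0.1 → |·| ≈ 1.005, ∠ ≈ 5.71°
|H| = 20 · 1.0308 / (1.005) ≈ 20.513
Gain = 20 log₁₀(20.513) ≈ 26.24 dB
∠H = (14.04°) − (5.71°) = 8.33°

At ω = 168 rad/s:
zero (1 + j168·0.05) = 1 + j8.4 → |·| ≈ 8.4593, ∠ ≈ 83.21°
pole (1 + j168·0.02) = 1 + j3.36 → |·| ≈ 3.5057, ∠ ≈ 73.43°
|H| = 20 · 8.4593 / (3.5057) ≈ 48.26
Gain = 20 log₁₀(48.26) ≈ 33.67 dB
∠H = (83.21°) − (73.43°) = 9.78°

ω = 5: 26.2 dB, 8.3°; ω = 168: 33.7 dB, 9.8°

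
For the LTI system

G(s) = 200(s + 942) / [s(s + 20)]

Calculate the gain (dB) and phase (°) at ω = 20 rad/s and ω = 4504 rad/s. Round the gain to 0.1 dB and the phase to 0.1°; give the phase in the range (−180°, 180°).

At s = jω = j20:
zero (s+942): 942 + j20 → |·| = √(942²+20²) = √887764 ≈ 942.21, ∠ = arctan(20/942) ≈ 1.22°
pole (s+20): 20 + j20 → |·| = √(20²+20²) = √800 ≈ 28.284, ∠ = arctan(20/20) ≈ 45.00°
pole at origin: |s| = 20, ∠ = 90.00° (in denominator)
|G| = 200 · 942.21 / 565.68 ≈ 333.12
Gain = 20 log₁₀(333.12) ≈ 50.45 dB
∠G = 1.22° − 135.00° = -133.78°

At s = jω = j4504:
zero (s+942): 942 + j4504 → |·| = √(942²+4504²) = √21173380 ≈ 4601.5, ∠ = arctan(4504/942) ≈ 78.19°
pole (s+20): 20 + j4504 → |·| = √(20²+4504²) = √20286416 ≈ 4504, ∠ = arctan(4504/20) ≈ 89.75°
pole at origin: |s| = 4504, ∠ = 90.00° (in denominator)
|G| = 200 · 4601.5 / 2.0286e+07 ≈ 0.045366
Gain = 20 log₁₀(0.045366) ≈ -26.87 dB
∠G = 78.19° − 179.75° = -101.56°

ω = 20: 50.5 dB, -133.8°; ω = 4504: -26.9 dB, -101.6°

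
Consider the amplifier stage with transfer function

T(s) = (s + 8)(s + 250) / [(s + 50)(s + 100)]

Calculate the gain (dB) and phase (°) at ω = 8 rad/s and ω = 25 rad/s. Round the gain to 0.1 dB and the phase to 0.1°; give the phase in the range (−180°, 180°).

ω = 8: -5.1 dB, 33.2°; ω = 25: 1.2 dB, 37.4°

At s = jω = j8:
zero (s+8): 8 + j8 → |·| = √(8²+8²) = √128 ≈ 11.314, ∠ = arctan(8/8) ≈ 45.00°
zero (s+250): 250 + j8 → |·| = √(250²+8²) = √62564 ≈ 250.13, ∠ = arctan(8/250) ≈ 1.83°
pole (s+50): 50 + j8 → |·| = √(50²+8²) = √2564 ≈ 50.636, ∠ = arctan(8/50) ≈ 9.09°
pole (s+100): 100 + j8 → |·| = √(100²+8²) = √10064 ≈ 100.32, ∠ = arctan(8/100) ≈ 4.57°
|T| = 1 · 2830 / 5079.8 ≈ 0.55711
Gain = 20 log₁₀(0.55711) ≈ -5.08 dB
∠T = 46.83° − 13.66° = 33.17°

At s = jω = j25:
zero (s+8): 8 + j25 → |·| = √(8²+25²) = √689 ≈ 26.249, ∠ = arctan(25/8) ≈ 72.26°
zero (s+250): 250 + j25 → |·| = √(250²+25²) = √63125 ≈ 251.25, ∠ = arctan(25/250) ≈ 5.71°
pole (s+50): 50 + j25 → |·| = √(50²+25²) = √3125 ≈ 55.902, ∠ = arctan(25/50) ≈ 26.57°
pole (s+100): 100 + j25 → |·| = √(100²+25²) = √10625 ≈ 103.08, ∠ = arctan(25/100) ≈ 14.04°
|T| = 1 · 6595.1 / 5762.4 ≈ 1.1445
Gain = 20 log₁₀(1.1445) ≈ 1.17 dB
∠T = 77.97° − 40.61° = 37.36°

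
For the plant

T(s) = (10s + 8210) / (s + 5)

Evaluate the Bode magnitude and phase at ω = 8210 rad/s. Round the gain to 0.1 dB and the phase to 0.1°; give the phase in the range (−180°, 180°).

Substitute s = j8210:
Numerator: 10(j8210) + 8210 = 8210 + j82100
Denominator: (j8210) + 5 = 5 + j8210
|N| = √(8210² + 82100²) ≈ 82509, ∠N ≈ 84.29°
|D| = √(5² + 8210²) ≈ 8210, ∠D ≈ 89.97°
|T| = 82509 / 8210 ≈ 10.05
Gain = 20 log₁₀(10.05) ≈ 20.04 dB
∠T = 84.29° − 89.97° = -5.68°

20.0 dB, -5.7°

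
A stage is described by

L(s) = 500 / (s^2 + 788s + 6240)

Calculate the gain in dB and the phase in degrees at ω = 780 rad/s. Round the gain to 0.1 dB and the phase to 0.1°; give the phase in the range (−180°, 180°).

Substitute s = j780:
Numerator: 500 = 500 + j0
Denominator: (j780)^2 + 788(j780) + 6240 = -602160 + j614640
|N| = √(500² + 0²) ≈ 500, ∠N ≈ 0.00°
|D| = √(602160² + 614640²) ≈ 8.6045e+05, ∠D ≈ 134.41°
|L| = 500 / 8.6045e+05 ≈ 0.00058109
Gain = 20 log₁₀(0.00058109) ≈ -64.72 dB
∠L = 0.00° − 134.41° = -134.41°

-64.7 dB, -134.4°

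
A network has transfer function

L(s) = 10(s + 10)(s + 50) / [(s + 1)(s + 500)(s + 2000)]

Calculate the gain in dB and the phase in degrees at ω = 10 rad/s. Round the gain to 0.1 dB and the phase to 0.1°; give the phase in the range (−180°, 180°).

At s = jω = j10:
zero (s+10): 10 + j10 → |·| = √(10²+10²) = √200 ≈ 14.142, ∠ = arctan(10/10) ≈ 45.00°
zero (s+50): 50 + j10 → |·| = √(50²+10²) = √2600 ≈ 50.99, ∠ = arctan(10/50) ≈ 11.31°
pole (s+1): 1 + j10 → |·| = √(1²+10²) = √101 ≈ 10.05, ∠ = arctan(10/1) ≈ 84.29°
pole (s+500): 500 + j10 → |·| = √(500²+10²) = √250100 ≈ 500.1, ∠ = arctan(10/500) ≈ 1.15°
pole (s+2000): 2000 + j10 → |·| = √(2000²+10²) = √4000100 ≈ 2000, ∠ = arctan(10/2000) ≈ 0.29°
|L| = 10 · 721.1 / 1.0052e+07 ≈ 0.00071737
Gain = 20 log₁₀(0.00071737) ≈ -62.89 dB
∠L = 56.31° − 85.73° = -29.42°

-62.9 dB, -29.4°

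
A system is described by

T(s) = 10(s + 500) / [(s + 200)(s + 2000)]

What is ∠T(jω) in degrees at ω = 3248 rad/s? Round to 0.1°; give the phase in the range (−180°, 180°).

-63.6°

At s = jω = j3248:
zero (s+500): 500 + j3248 → |·| = √(500²+3248²) = √10799504 ≈ 3286.3, ∠ = arctan(3248/500) ≈ 81.25°
pole (s+200): 200 + j3248 → |·| = √(200²+3248²) = √10589504 ≈ 3254.2, ∠ = arctan(3248/200) ≈ 86.48°
pole (s+2000): 2000 + j3248 → |·| = √(2000²+3248²) = √14549504 ≈ 3814.4, ∠ = arctan(3248/2000) ≈ 58.38°
∠T = 81.25° − 144.86° = -63.61°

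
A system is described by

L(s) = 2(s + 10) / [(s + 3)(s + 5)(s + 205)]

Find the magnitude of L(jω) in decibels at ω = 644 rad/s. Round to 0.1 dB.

-106.8 dB

At s = jω = j644:
zero (s+10): 10 + j644 → |·| = √(10²+644²) = √414836 ≈ 644.08, ∠ = arctan(644/10) ≈ 89.11°
pole (s+3): 3 + j644 → |·| = √(3²+644²) = √414745 ≈ 644.01, ∠ = arctan(644/3) ≈ 89.73°
pole (s+5): 5 + j644 → |·| = √(5²+644²) = √414761 ≈ 644.02, ∠ = arctan(644/5) ≈ 89.56°
pole (s+205): 205 + j644 → |·| = √(205²+644²) = √456761 ≈ 675.84, ∠ = arctan(644/205) ≈ 72.34°
|L| = 2 · 644.08 / 2.8031e+08 ≈ 4.5955e-06
Gain = 20 log₁₀(4.5955e-06) ≈ -106.75 dB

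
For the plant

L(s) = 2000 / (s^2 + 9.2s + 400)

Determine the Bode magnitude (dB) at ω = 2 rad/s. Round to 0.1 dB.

14.1 dB

At s = jω = j2:
quadratic: (j2)² + 9.2·j2 + 400 = 396 + j18.4 → |·| ≈ 396.43, ∠ ≈ 2.66°
|L| = 2000 / 396.43 ≈ 5.045
Gain = 20 log₁₀(5.045) ≈ 14.06 dB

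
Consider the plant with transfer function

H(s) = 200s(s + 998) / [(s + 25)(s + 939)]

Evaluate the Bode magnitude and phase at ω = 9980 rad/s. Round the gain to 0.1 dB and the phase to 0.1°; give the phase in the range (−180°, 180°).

At s = jω = j9980:
zero (s+998): 998 + j9980 → |·| = √(998²+9980²) = √100596404 ≈ 10030, ∠ = arctan(9980/998) ≈ 84.29°
zero at origin: s = j9980 → |·| = 9980, ∠ = 90.00°
pole (s+25): 25 + j9980 → |·| = √(25²+9980²) = √99601025 ≈ 9980, ∠ = arctan(9980/25) ≈ 89.86°
pole (s+939): 939 + j9980 → |·| = √(939²+9980²) = √100482121 ≈ 10024, ∠ = arctan(9980/939) ≈ 84.62°
|H| = 200 · 1.001e+08 / 1.0004e+08 ≈ 200.12
Gain = 20 log₁₀(200.12) ≈ 46.03 dB
∠H = 174.29° − 174.48° = -0.19°

46.0 dB, -0.2°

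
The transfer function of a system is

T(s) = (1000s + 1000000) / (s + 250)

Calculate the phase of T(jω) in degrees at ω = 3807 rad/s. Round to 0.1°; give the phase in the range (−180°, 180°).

Substitute s = j3807:
Numerator: 1000(j3807) + 1000000 = 1000000 + j3807000
Denominator: (j3807) + 250 = 250 + j3807
|N| = √(1000000² + 3807000²) ≈ 3.9361e+06, ∠N ≈ 75.28°
|D| = √(250² + 3807²) ≈ 3815.2, ∠D ≈ 86.24°
∠T = 75.28° − 86.24° = -10.96°

-11.0°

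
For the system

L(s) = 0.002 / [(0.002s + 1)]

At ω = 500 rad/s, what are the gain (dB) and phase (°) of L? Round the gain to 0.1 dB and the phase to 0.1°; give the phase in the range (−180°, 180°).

At ω = 500 rad/s:
pole (1 + j500·0.002) = 1 + j1 → |·| ≈ 1.4142, ∠ ≈ 45.00°
|L| = 0.002 · 1 / (1.4142) ≈ 0.0014142
Gain = 20 log₁₀(0.0014142) ≈ -56.99 dB
∠L = (0°) − (45.00°) = -45.00°

-57.0 dB, -45.0°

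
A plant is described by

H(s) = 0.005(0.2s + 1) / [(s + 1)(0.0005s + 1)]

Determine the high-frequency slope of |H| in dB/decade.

-20 dB/decade

Each pole contributes −20 dB/decade at high frequency; each zero contributes +20 dB/decade.
Net: 1 zero(s) − 2 pole(s) → -20 dB/decade.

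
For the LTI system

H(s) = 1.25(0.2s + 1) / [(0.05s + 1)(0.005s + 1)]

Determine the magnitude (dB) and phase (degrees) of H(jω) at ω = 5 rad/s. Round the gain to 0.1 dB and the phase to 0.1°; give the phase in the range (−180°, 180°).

At ω = 5 rad/s:
zero (1 + j5·0.2) = 1 + j1 → |·| ≈ 1.4142, ∠ ≈ 45.00°
pole (1 + j5·0.05) = 1 + j0.25 → |·| ≈ 1.0308, ∠ ≈ 14.04°
pole (1 + j5·0.005) = 1 + j0.025 → |·| ≈ 1.0003, ∠ ≈ 1.43°
|H| = 1.25 · 1.4142 / (1.0308 · 1.0003) ≈ 1.7144
Gain = 20 log₁₀(1.7144) ≈ 4.68 dB
∠H = (45.00°) − (14.04° + 1.43°) = 29.53°

4.7 dB, 29.5°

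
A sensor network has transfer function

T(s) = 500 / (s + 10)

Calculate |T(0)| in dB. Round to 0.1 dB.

34.0 dB

T(0) = 500 / 10 = 50
20 log₁₀(50) ≈ 33.98 dB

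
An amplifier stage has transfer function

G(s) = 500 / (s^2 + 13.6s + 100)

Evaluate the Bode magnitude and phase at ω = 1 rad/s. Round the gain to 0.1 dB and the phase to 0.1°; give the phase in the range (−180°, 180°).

At s = jω = j1:
quadratic: (j1)² + 13.6·j1 + 100 = 99 + j13.6 → |·| ≈ 99.93, ∠ ≈ 7.82°
|G| = 500 / 99.93 ≈ 5.0035
Gain = 20 log₁₀(5.0035) ≈ 13.99 dB
∠G = 0.00° − 7.82° = -7.82°

14.0 dB, -7.8°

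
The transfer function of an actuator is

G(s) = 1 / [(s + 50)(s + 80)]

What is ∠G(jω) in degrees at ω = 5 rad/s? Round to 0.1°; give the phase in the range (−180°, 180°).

At s = jω = j5:
pole (s+50): 50 + j5 → |·| = √(50²+5²) = √2525 ≈ 50.249, ∠ = arctan(5/50) ≈ 5.71°
pole (s+80): 80 + j5 → |·| = √(80²+5²) = √6425 ≈ 80.156, ∠ = arctan(5/80) ≈ 3.58°
∠G = 0.00° − 9.29° = -9.29°

-9.3°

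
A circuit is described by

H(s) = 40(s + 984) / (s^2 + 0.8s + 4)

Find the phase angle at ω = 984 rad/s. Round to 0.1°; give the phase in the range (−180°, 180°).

-135.0°

At s = jω = j984:
zero (s+984): 984 + j984 → |·| = √(984²+984²) = √1936512 ≈ 1391.6, ∠ = arctan(984/984) ≈ 45.00°
quadratic: (j984)² + 0.8·j984 + 4 = -968252 + j787.2 → |·| ≈ 9.6825e+05, ∠ ≈ 179.95°
∠H = 45.00° − 179.95° = -134.95°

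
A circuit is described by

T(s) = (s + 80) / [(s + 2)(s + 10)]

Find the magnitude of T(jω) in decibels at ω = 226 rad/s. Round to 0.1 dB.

At s = jω = j226:
zero (s+80): 80 + j226 → |·| = √(80²+226²) = √57476 ≈ 239.74, ∠ = arctan(226/80) ≈ 70.51°
pole (s+2): 2 + j226 → |·| = √(2²+226²) = √51080 ≈ 226.01, ∠ = arctan(226/2) ≈ 89.49°
pole (s+10): 10 + j226 → |·| = √(10²+226²) = √51176 ≈ 226.22, ∠ = arctan(226/10) ≈ 87.47°
|T| = 1 · 239.74 / 51128 ≈ 0.004689
Gain = 20 log₁₀(0.004689) ≈ -46.58 dB

-46.6 dB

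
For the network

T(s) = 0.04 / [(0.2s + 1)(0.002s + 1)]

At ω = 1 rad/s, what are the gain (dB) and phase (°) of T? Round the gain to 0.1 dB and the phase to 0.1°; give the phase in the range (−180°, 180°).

-28.1 dB, -11.4°

At ω = 1 rad/s:
pole (1 + j1·0.2) = 1 + j0.2 → |·| ≈ 1.0198, ∠ ≈ 11.31°
pole (1 + j1·0.002) = 1 + j0.002 → |·| ≈ 1, ∠ ≈ 0.11°
|T| = 0.04 · 1 / (1.0198 · 1) ≈ 0.039223
Gain = 20 log₁₀(0.039223) ≈ -28.13 dB
∠T = (0°) − (11.31° + 0.11°) = -11.42°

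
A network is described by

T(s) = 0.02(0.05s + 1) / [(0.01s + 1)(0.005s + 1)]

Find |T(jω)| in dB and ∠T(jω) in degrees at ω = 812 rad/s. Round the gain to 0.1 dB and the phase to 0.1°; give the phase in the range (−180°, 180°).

At ω = 812 rad/s:
zero (1 + j812·0.05) = 1 + j40.6 → |·| ≈ 40.612, ∠ ≈ 88.59°
pole (1 + j812·0.01) = 1 + j8.12 → |·| ≈ 8.1813, ∠ ≈ 82.98°
pole (1 + j812·0.005) = 1 + j4.06 → |·| ≈ 4.1813, ∠ ≈ 76.16°
|T| = 0.02 · 40.612 / (8.1813 · 4.1813) ≈ 0.023744
Gain = 20 log₁₀(0.023744) ≈ -32.49 dB
∠T = (88.59°) − (82.98° + 76.16°) = -70.55°

-32.5 dB, -70.6°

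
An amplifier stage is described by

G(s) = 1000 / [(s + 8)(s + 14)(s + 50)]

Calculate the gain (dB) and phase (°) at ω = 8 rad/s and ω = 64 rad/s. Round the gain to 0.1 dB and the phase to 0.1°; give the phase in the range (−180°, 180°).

ω = 8: -19.3 dB, -83.8°; ω = 64: -50.7 dB, 147.5°

At s = jω = j8:
pole (s+8): 8 + j8 → |·| = √(8²+8²) = √128 ≈ 11.314, ∠ = arctan(8/8) ≈ 45.00°
pole (s+14): 14 + j8 → |·| = √(14²+8²) = √260 ≈ 16.125, ∠ = arctan(8/14) ≈ 29.74°
pole (s+50): 50 + j8 → |·| = √(50²+8²) = √2564 ≈ 50.636, ∠ = arctan(8/50) ≈ 9.09°
|G| = 1000 / 9237.9 ≈ 0.10825
Gain = 20 log₁₀(0.10825) ≈ -19.31 dB
∠G = 0.00° − 83.83° = -83.83°

At s = jω = j64:
pole (s+8): 8 + j64 → |·| = √(8²+64²) = √4160 ≈ 64.498, ∠ = arctan(64/8) ≈ 82.87°
pole (s+14): 14 + j64 → |·| = √(14²+64²) = √4292 ≈ 65.513, ∠ = arctan(64/14) ≈ 77.66°
pole (s+50): 50 + j64 → |·| = √(50²+64²) = √6596 ≈ 81.216, ∠ = arctan(64/50) ≈ 52.00°
|G| = 1000 / 3.4317e+05 ≈ 0.002914
Gain = 20 log₁₀(0.002914) ≈ -50.71 dB
∠G = 0.00° − 212.53° = -212.53° ≡ 147.47° (principal value)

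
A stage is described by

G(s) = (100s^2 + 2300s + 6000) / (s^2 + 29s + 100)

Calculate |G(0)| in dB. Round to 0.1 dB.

G(0) = 6000 / 100 = 60
20 log₁₀(60) ≈ 35.56 dB

35.6 dB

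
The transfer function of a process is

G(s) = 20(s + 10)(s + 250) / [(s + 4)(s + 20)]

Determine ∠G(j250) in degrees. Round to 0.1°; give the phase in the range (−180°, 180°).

At s = jω = j250:
zero (s+10): 10 + j250 → |·| = √(10²+250²) = √62600 ≈ 250.2, ∠ = arctan(250/10) ≈ 87.71°
zero (s+250): 250 + j250 → |·| = √(250²+250²) = √125000 ≈ 353.55, ∠ = arctan(250/250) ≈ 45.00°
pole (s+4): 4 + j250 → |·| = √(4²+250²) = √62516 ≈ 250.03, ∠ = arctan(250/4) ≈ 89.08°
pole (s+20): 20 + j250 → |·| = √(20²+250²) = √62900 ≈ 250.8, ∠ = arctan(250/20) ≈ 85.43°
∠G = 132.71° − 174.51° = -41.80°

-41.8°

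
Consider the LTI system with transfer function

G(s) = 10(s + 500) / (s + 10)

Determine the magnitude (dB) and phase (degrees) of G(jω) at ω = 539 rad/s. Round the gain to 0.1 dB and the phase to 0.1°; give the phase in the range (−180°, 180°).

At s = jω = j539:
zero (s+500): 500 + j539 → |·| = √(500²+539²) = √540521 ≈ 735.2, ∠ = arctan(539/500) ≈ 47.15°
pole (s+10): 10 + j539 → |·| = √(10²+539²) = √290621 ≈ 539.09, ∠ = arctan(539/10) ≈ 88.94°
|G| = 10 · 735.2 / 539.09 ≈ 13.638
Gain = 20 log₁₀(13.638) ≈ 22.70 dB
∠G = 47.15° − 88.94° = -41.79°

22.7 dB, -41.8°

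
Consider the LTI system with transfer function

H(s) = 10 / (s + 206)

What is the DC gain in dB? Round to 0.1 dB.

H(0) = 10 / (206) ≈ 0.048544
20 log₁₀(0.048544) ≈ -26.28 dB

-26.3 dB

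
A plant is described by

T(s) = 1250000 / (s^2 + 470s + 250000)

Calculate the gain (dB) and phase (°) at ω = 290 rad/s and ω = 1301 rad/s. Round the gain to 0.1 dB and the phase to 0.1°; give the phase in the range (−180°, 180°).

At s = jω = j290:
quadratic: (j290)² + 470·j290 + 250000 = 165900 + j136300 → |·| ≈ 2.1471e+05, ∠ ≈ 39.41°
|T| = 1250000 / 2.1471e+05 ≈ 5.8218
Gain = 20 log₁₀(5.8218) ≈ 15.30 dB
∠T = 0.00° − 39.41° = -39.41°

At s = jω = j1301:
quadratic: (j1301)² + 470·j1301 + 250000 = -1442601 + j611470 → |·| ≈ 1.5668e+06, ∠ ≈ 157.03°
|T| = 1250000 / 1.5668e+06 ≈ 0.7978
Gain = 20 log₁₀(0.7978) ≈ -1.96 dB
∠T = 0.00° − 157.03° = -157.03°

ω = 290: 15.3 dB, -39.4°; ω = 1301: -2.0 dB, -157.0°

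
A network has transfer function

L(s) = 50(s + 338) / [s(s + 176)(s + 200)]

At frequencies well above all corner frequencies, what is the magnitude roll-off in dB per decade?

Each pole contributes −20 dB/decade at high frequency; each zero contributes +20 dB/decade.
Net: 1 zero(s) − 3 pole(s) → -40 dB/decade.

-40 dB/decade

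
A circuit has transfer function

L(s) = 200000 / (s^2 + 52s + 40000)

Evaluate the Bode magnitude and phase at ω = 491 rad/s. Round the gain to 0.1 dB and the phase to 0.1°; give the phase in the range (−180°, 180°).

At s = jω = j491:
quadratic: (j491)² + 52·j491 + 40000 = -201081 + j25532 → |·| ≈ 2.027e+05, ∠ ≈ 172.76°
|L| = 200000 / 2.027e+05 ≈ 0.98668
Gain = 20 log₁₀(0.98668) ≈ -0.12 dB
∠L = 0.00° − 172.76° = -172.76°

-0.1 dB, -172.8°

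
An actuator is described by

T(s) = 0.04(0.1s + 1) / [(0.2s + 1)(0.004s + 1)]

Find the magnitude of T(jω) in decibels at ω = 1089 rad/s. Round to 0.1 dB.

At ω = 1089 rad/s:
zero (1 + j1089·0.1) = 1 + j108.9 → |·| ≈ 108.9, ∠ ≈ 89.47°
pole (1 + j1089·0.2) = 1 + j217.8 → |·| ≈ 217.8, ∠ ≈ 89.74°
pole (1 + j1089·0.004) = 1 + j4.356 → |·| ≈ 4.4693, ∠ ≈ 77.07°
|T| = 0.04 · 108.9 / (217.8 · 4.4693) ≈ 0.004475
Gain = 20 log₁₀(0.004475) ≈ -46.98 dB

-47.0 dB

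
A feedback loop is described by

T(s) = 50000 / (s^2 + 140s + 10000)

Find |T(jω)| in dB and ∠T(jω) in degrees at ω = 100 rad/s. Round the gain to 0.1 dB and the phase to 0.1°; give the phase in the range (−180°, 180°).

11.1 dB, -90.0°

At s = jω = j100:
quadratic: (j100)² + 140·j100 + 10000 = 0 + j14000 → |·| ≈ 14000, ∠ ≈ 90.00°
|T| = 50000 / 14000 ≈ 3.5714
Gain = 20 log₁₀(3.5714) ≈ 11.06 dB
∠T = 0.00° − 90.00° = -90.00°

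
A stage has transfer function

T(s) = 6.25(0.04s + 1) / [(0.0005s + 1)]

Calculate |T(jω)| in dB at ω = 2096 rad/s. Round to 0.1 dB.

At ω = 2096 rad/s:
zero (1 + j2096·0.04) = 1 + j83.84 → |·| ≈ 83.846, ∠ ≈ 89.32°
pole (1 + j2096·0.0005) = 1 + j1.048 → |·| ≈ 1.4486, ∠ ≈ 46.34°
|T| = 6.25 · 83.846 / (1.4486) ≈ 361.75
Gain = 20 log₁₀(361.75) ≈ 51.17 dB

51.2 dB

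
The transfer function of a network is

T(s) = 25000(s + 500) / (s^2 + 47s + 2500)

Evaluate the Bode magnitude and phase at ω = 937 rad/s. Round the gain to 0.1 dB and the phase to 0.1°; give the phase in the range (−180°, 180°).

At s = jω = j937:
zero (s+500): 500 + j937 → |·| = √(500²+937²) = √1127969 ≈ 1062.1, ∠ = arctan(937/500) ≈ 61.91°
quadratic: (j937)² + 47·j937 + 2500 = -875469 + j44039 → |·| ≈ 8.7658e+05, ∠ ≈ 177.12°
|T| = 25000 · 1062.1 / 8.7658e+05 ≈ 30.291
Gain = 20 log₁₀(30.291) ≈ 29.63 dB
∠T = 61.91° − 177.12° = -115.21°

29.6 dB, -115.2°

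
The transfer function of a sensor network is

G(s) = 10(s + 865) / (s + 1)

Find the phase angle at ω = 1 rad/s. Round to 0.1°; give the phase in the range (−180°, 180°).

-44.9°

At s = jω = j1:
zero (s+865): 865 + j1 → |·| = √(865²+1²) = √748226 ≈ 865, ∠ = arctan(1/865) ≈ 0.07°
pole (s+1): 1 + j1 → |·| = √(1²+1²) = √2 ≈ 1.4142, ∠ = arctan(1/1) ≈ 45.00°
∠G = 0.07° − 45.00° = -44.93°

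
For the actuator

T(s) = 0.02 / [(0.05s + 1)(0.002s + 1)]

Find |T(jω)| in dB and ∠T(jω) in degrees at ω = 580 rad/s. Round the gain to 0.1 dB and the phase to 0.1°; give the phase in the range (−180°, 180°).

-66.9 dB, -137.3°

At ω = 580 rad/s:
pole (1 + j580·0.05) = 1 + j29 → |·| ≈ 29.017, ∠ ≈ 88.03°
pole (1 + j580·0.002) = 1 + j1.16 → |·| ≈ 1.5315, ∠ ≈ 49.24°
|T| = 0.02 · 1 / (29.017 · 1.5315) ≈ 0.00045005
Gain = 20 log₁₀(0.00045005) ≈ -66.93 dB
∠T = (0°) − (88.03° + 49.24°) = -137.27°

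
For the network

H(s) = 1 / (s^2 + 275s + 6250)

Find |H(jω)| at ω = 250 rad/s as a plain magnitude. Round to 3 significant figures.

Substitute s = j250:
Numerator: 1 = 1 + j0
Denominator: (j250)^2 + 275(j250) + 6250 = -56250 + j68750
|N| = √(1² + 0²) ≈ 1, ∠N ≈ 0.00°
|D| = √(56250² + 68750²) ≈ 88829, ∠D ≈ 129.29°
|H| = 1 / 88829 ≈ 1.1258e-05

1.13e-05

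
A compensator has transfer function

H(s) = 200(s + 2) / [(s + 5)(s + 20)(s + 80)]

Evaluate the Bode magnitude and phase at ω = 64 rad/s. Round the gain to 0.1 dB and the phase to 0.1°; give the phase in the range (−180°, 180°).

At s = jω = j64:
zero (s+2): 2 + j64 → |·| = √(2²+64²) = √4100 ≈ 64.031, ∠ = arctan(64/2) ≈ 88.21°
pole (s+5): 5 + j64 → |·| = √(5²+64²) = √4121 ≈ 64.195, ∠ = arctan(64/5) ≈ 85.53°
pole (s+20): 20 + j64 → |·| = √(20²+64²) = √4496 ≈ 67.052, ∠ = arctan(64/20) ≈ 72.65°
pole (s+80): 80 + j64 → |·| = √(80²+64²) = √10496 ≈ 102.45, ∠ = arctan(64/80) ≈ 38.66°
|H| = 200 · 64.031 / 4.4099e+05 ≈ 0.02904
Gain = 20 log₁₀(0.02904) ≈ -30.74 dB
∠H = 88.21° − 196.84° = -108.63°

-30.7 dB, -108.6°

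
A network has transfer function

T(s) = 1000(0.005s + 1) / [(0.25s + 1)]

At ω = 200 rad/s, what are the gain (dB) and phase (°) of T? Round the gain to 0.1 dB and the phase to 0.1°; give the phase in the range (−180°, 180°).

29.0 dB, -43.9°

At ω = 200 rad/s:
zero (1 + j200·0.005) = 1 + j1 → |·| ≈ 1.4142, ∠ ≈ 45.00°
pole (1 + j200·0.25) = 1 + j50 → |·| ≈ 50.01, ∠ ≈ 88.85°
|T| = 1000 · 1.4142 / (50.01) ≈ 28.278
Gain = 20 log₁₀(28.278) ≈ 29.03 dB
∠T = (45.00°) − (88.85°) = -43.85°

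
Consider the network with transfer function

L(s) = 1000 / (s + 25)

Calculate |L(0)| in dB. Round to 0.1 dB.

L(0) = 1000 / (25) = 40
20 log₁₀(40) ≈ 32.04 dB

32.0 dB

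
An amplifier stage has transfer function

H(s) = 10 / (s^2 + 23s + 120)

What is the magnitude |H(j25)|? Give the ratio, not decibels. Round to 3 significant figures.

Substitute s = j25:
Numerator: 10 = 10 + j0
Denominator: (j25)^2 + 23(j25) + 120 = -505 + j575
|N| = √(10² + 0²) ≈ 10, ∠N ≈ 0.00°
|D| = √(505² + 575²) ≈ 765.28, ∠D ≈ 131.29°
|H| = 10 / 765.28 ≈ 0.013067

0.0131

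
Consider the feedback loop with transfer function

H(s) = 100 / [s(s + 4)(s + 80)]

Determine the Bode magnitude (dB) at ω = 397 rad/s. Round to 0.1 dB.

At s = jω = j397:
pole (s+4): 4 + j397 → |·| = √(4²+397²) = √157625 ≈ 397.02, ∠ = arctan(397/4) ≈ 89.42°
pole (s+80): 80 + j397 → |·| = √(80²+397²) = √164009 ≈ 404.98, ∠ = arctan(397/80) ≈ 78.61°
pole at origin: |s| = 397, ∠ = 90.00° (in denominator)
|H| = 100 / 6.3832e+07 ≈ 1.5666e-06
Gain = 20 log₁₀(1.5666e-06) ≈ -116.10 dB

-116.1 dB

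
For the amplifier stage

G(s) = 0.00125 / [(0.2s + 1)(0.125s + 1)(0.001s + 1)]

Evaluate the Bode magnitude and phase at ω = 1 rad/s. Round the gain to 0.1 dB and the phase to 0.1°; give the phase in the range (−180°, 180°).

At ω = 1 rad/s:
pole (1 + j1·0.2) = 1 + j0.2 → |·| ≈ 1.0198, ∠ ≈ 11.31°
pole (1 + j1·0.125) = 1 + j0.125 → |·| ≈ 1.0078, ∠ ≈ 7.13°
pole (1 + j1·0.001) = 1 + j0.001 → |·| ≈ 1, ∠ ≈ 0.06°
|G| = 0.00125 · 1 / (1.0198 · 1.0078 · 1) ≈ 0.0012162
Gain = 20 log₁₀(0.0012162) ≈ -58.30 dB
∠G = (0°) − (11.31° + 7.13° + 0.06°) = -18.50°

-58.3 dB, -18.5°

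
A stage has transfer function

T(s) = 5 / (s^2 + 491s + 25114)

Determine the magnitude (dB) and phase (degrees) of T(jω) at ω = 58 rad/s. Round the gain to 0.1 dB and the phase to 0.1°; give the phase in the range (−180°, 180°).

Substitute s = j58:
Numerator: 5 = 5 + j0
Denominator: (j58)^2 + 491(j58) + 25114 = 21750 + j28478
|N| = √(5² + 0²) ≈ 5, ∠N ≈ 0.00°
|D| = √(21750² + 28478²) ≈ 35834, ∠D ≈ 52.63°
|T| = 5 / 35834 ≈ 0.00013953
Gain = 20 log₁₀(0.00013953) ≈ -77.11 dB
∠T = 0.00° − 52.63° = -52.63°

-77.1 dB, -52.6°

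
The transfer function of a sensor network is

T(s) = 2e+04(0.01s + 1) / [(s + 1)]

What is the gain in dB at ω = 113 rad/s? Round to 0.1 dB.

At ω = 113 rad/s:
zero (1 + j113·0.01) = 1 + j1.13 → |·| ≈ 1.5089, ∠ ≈ 48.49°
pole (1 + j113·1) = 1 + j113 → |·| ≈ 113, ∠ ≈ 89.49°
|T| = 2e+04 · 1.5089 / (113) ≈ 267.06
Gain = 20 log₁₀(267.06) ≈ 48.53 dB

48.5 dB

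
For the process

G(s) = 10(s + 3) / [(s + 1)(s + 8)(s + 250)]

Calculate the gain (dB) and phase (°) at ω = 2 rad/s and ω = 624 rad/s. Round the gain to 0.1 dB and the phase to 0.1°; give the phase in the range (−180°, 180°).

At s = jω = j2:
zero (s+3): 3 + j2 → |·| = √(3²+2²) = √13 ≈ 3.6056, ∠ = arctan(2/3) ≈ 33.69°
pole (s+1): 1 + j2 → |·| = √(1²+2²) = √5 ≈ 2.2361, ∠ = arctan(2/1) ≈ 63.43°
pole (s+8): 8 + j2 → |·| = √(8²+2²) = √68 ≈ 8.2462, ∠ = arctan(2/8) ≈ 14.04°
pole (s+250): 250 + j2 → |·| = √(250²+2²) = √62504 ≈ 250.01, ∠ = arctan(2/250) ≈ 0.46°
|G| = 10 · 3.6056 / 4610 ≈ 0.0078213
Gain = 20 log₁₀(0.0078213) ≈ -42.13 dB
∠G = 33.69° − 77.93° = -44.24°

At s = jω = j624:
zero (s+3): 3 + j624 → |·| = √(3²+624²) = √389385 ≈ 624.01, ∠ = arctan(624/3) ≈ 89.72°
pole (s+1): 1 + j624 → |·| = √(1²+624²) = √389377 ≈ 624, ∠ = arctan(624/1) ≈ 89.91°
pole (s+8): 8 + j624 → |·| = √(8²+624²) = √389440 ≈ 624.05, ∠ = arctan(624/8) ≈ 89.27°
pole (s+250): 250 + j624 → |·| = √(250²+624²) = √451876 ≈ 672.22, ∠ = arctan(624/250) ≈ 68.17°
|G| = 10 · 624.01 / 2.6177e+08 ≈ 2.3838e-05
Gain = 20 log₁₀(2.3838e-05) ≈ -92.45 dB
∠G = 89.72° − 247.35° = -157.63°

ω = 2: -42.1 dB, -44.2°; ω = 624: -92.5 dB, -157.6°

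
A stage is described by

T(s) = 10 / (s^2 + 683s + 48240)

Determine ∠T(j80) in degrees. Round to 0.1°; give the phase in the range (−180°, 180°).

-52.6°

Substitute s = j80:
Numerator: 10 = 10 + j0
Denominator: (j80)^2 + 683(j80) + 48240 = 41840 + j54640
|N| = √(10² + 0²) ≈ 10, ∠N ≈ 0.00°
|D| = √(41840² + 54640²) ≈ 68819, ∠D ≈ 52.56°
∠T = 0.00° − 52.56° = -52.56°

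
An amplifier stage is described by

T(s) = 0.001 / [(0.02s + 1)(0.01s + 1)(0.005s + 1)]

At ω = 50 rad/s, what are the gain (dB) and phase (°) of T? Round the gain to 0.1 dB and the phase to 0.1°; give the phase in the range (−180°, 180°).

-64.2 dB, -85.6°

At ω = 50 rad/s:
pole (1 + j50·0.02) = 1 + j1 → |·| ≈ 1.4142, ∠ ≈ 45.00°
pole (1 + j50·0.01) = 1 + j0.5 → |·| ≈ 1.118, ∠ ≈ 26.57°
pole (1 + j50·0.005) = 1 + j0.25 → |·| ≈ 1.0308, ∠ ≈ 14.04°
|T| = 0.001 · 1 / (1.4142 · 1.118 · 1.0308) ≈ 0.00061358
Gain = 20 log₁₀(0.00061358) ≈ -64.24 dB
∠T = (0°) − (45.00° + 26.57° + 14.04°) = -85.61°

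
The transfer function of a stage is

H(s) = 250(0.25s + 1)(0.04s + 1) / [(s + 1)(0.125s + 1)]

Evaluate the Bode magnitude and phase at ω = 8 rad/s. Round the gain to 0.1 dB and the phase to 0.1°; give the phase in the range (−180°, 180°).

34.2 dB, -46.7°

At ω = 8 rad/s:
zero (1 + j8·0.25) = 1 + j2 → |·| ≈ 2.2361, ∠ ≈ 63.43°
zero (1 + j8·0.04) = 1 + j0.32 → |·| ≈ 1.05, ∠ ≈ 17.74°
pole (1 + j8·1) = 1 + j8 → |·| ≈ 8.0623, ∠ ≈ 82.87°
pole (1 + j8·0.125) = 1 + j1 → |·| ≈ 1.4142, ∠ ≈ 45.00°
|H| = 250 · 2.2361 · 1.05 / (8.0623 · 1.4142) ≈ 51.481
Gain = 20 log₁₀(51.481) ≈ 34.23 dB
∠H = (63.43° + 17.74°) − (82.87° + 45.00°) = -46.70°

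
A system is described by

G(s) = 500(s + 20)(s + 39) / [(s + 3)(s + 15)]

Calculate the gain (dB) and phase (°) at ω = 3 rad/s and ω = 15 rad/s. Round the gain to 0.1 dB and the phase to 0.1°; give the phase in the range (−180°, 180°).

At s = jω = j3:
zero (s+20): 20 + j3 → |·| = √(20²+3²) = √409 ≈ 20.224, ∠ = arctan(3/20) ≈ 8.53°
zero (s+39): 39 + j3 → |·| = √(39²+3²) = √1530 ≈ 39.115, ∠ = arctan(3/39) ≈ 4.40°
pole (s+3): 3 + j3 → |·| = √(3²+3²) = √18 ≈ 4.2426, ∠ = arctan(3/3) ≈ 45.00°
pole (s+15): 15 + j3 → |·| = √(15²+3²) = √234 ≈ 15.297, ∠ = arctan(3/15) ≈ 11.31°
|G| = 500 · 791.06 / 64.899 ≈ 6094.5
Gain = 20 log₁₀(6094.5) ≈ 75.70 dB
∠G = 12.93° − 56.31° = -43.38°

At s = jω = j15:
zero (s+20): 20 + j15 → |·| = √(20²+15²) = √625 ≈ 25, ∠ = arctan(15/20) ≈ 36.87°
zero (s+39): 39 + j15 → |·| = √(39²+15²) = √1746 ≈ 41.785, ∠ = arctan(15/39) ≈ 21.04°
pole (s+3): 3 + j15 → |·| = √(3²+15²) = √234 ≈ 15.297, ∠ = arctan(15/3) ≈ 78.69°
pole (s+15): 15 + j15 → |·| = √(15²+15²) = √450 ≈ 21.213, ∠ = arctan(15/15) ≈ 45.00°
|G| = 500 · 1044.6 / 324.5 ≈ 1609.6
Gain = 20 log₁₀(1609.6) ≈ 64.13 dB
∠G = 57.91° − 123.69° = -65.78°

ω = 3: 75.7 dB, -43.4°; ω = 15: 64.1 dB, -65.8°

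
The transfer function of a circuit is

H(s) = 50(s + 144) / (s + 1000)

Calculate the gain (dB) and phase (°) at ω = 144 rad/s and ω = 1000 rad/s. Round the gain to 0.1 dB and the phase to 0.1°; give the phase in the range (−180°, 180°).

At s = jω = j144:
zero (s+144): 144 + j144 → |·| = √(144²+144²) = √41472 ≈ 203.65, ∠ = arctan(144/144) ≈ 45.00°
pole (s+1000): 1000 + j144 → |·| = √(1000²+144²) = √1020736 ≈ 1010.3, ∠ = arctan(144/1000) ≈ 8.19°
|H| = 50 · 203.65 / 1010.3 ≈ 10.079
Gain = 20 log₁₀(10.079) ≈ 20.07 dB
∠H = 45.00° − 8.19° = 36.81°

At s = jω = j1000:
zero (s+144): 144 + j1000 → |·| = √(144²+1000²) = √1020736 ≈ 1010.3, ∠ = arctan(1000/144) ≈ 81.81°
pole (s+1000): 1000 + j1000 → |·| = √(1000²+1000²) = √2000000 ≈ 1414.2, ∠ = arctan(1000/1000) ≈ 45.00°
|H| = 50 · 1010.3 / 1414.2 ≈ 35.72
Gain = 20 log₁₀(35.72) ≈ 31.06 dB
∠H = 81.81° − 45.00° = 36.81°

ω = 144: 20.1 dB, 36.8°; ω = 1000: 31.1 dB, 36.8°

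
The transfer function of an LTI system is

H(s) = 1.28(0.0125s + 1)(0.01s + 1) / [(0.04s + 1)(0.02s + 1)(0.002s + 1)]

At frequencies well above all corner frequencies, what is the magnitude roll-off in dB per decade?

Each pole contributes −20 dB/decade at high frequency; each zero contributes +20 dB/decade.
Net: 2 zero(s) − 3 pole(s) → -20 dB/decade.

-20 dB/decade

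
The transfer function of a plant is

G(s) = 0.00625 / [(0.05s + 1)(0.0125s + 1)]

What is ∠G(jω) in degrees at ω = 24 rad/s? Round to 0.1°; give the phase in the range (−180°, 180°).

-66.9°

At ω = 24 rad/s:
pole (1 + j24·0.05) = 1 + j1.2 → |·| ≈ 1.562, ∠ ≈ 50.19°
pole (1 + j24·0.0125) = 1 + j0.3 → |·| ≈ 1.044, ∠ ≈ 16.70°
∠G = (0°) − (50.19° + 16.70°) = -66.89°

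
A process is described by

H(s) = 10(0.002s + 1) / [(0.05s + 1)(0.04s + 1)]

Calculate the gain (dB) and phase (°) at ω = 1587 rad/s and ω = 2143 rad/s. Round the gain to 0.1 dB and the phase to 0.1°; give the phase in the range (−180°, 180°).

ω = 1587: -43.6 dB, -105.9°; ω = 2143: -46.4 dB, -101.9°

At ω = 1587 rad/s:
zero (1 + j1587·0.002) = 1 + j3.174 → |·| ≈ 3.3278, ∠ ≈ 72.51°
pole (1 + j1587·0.05) = 1 + j79.35 → |·| ≈ 79.356, ∠ ≈ 89.28°
pole (1 + j1587·0.04) = 1 + j63.48 → |·| ≈ 63.488, ∠ ≈ 89.10°
|H| = 10 · 3.3278 / (79.356 · 63.488) ≈ 0.0066052
Gain = 20 log₁₀(0.0066052) ≈ -43.60 dB
∠H = (72.51°) − (89.28° + 89.10°) = -105.87°

At ω = 2143 rad/s:
zero (1 + j2143·0.002) = 1 + j4.286 → |·| ≈ 4.4011, ∠ ≈ 76.87°
pole (1 + j2143·0.05) = 1 + j107.15 → |·| ≈ 107.15, ∠ ≈ 89.47°
pole (1 + j2143·0.04) = 1 + j85.72 → |·| ≈ 85.726, ∠ ≈ 89.33°
|H| = 10 · 4.4011 / (107.15 · 85.726) ≈ 0.0047913
Gain = 20 log₁₀(0.0047913) ≈ -46.39 dB
∠H = (76.87°) − (89.47° + 89.33°) = -101.93°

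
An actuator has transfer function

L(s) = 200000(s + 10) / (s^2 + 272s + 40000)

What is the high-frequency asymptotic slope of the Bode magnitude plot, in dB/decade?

Each pole contributes −20 dB/decade at high frequency; each zero contributes +20 dB/decade.
Net: 1 zero(s) − 2 pole(s) → -20 dB/decade.

-20 dB/decade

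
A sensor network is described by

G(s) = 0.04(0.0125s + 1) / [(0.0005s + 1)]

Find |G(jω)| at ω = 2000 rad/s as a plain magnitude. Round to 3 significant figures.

At ω = 2000 rad/s:
zero (1 + j2000·0.0125) = 1 + j25 → |·| ≈ 25.02, ∠ ≈ 87.71°
pole (1 + j2000·0.0005) = 1 + j1 → |·| ≈ 1.4142, ∠ ≈ 45.00°
|G| = 0.04 · 25.02 / (1.4142) ≈ 0.70768

0.708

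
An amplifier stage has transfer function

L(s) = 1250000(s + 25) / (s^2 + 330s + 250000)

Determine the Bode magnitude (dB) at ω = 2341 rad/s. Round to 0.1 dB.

At s = jω = j2341:
zero (s+25): 25 + j2341 → |·| = √(25²+2341²) = √5480906 ≈ 2341.1, ∠ = arctan(2341/25) ≈ 89.39°
quadratic: (j2341)² + 330·j2341 + 250000 = -5230281 + j772530 → |·| ≈ 5.287e+06, ∠ ≈ 171.60°
|L| = 1250000 · 2341.1 / 5.287e+06 ≈ 553.5
Gain = 20 log₁₀(553.5) ≈ 54.86 dB

54.9 dB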